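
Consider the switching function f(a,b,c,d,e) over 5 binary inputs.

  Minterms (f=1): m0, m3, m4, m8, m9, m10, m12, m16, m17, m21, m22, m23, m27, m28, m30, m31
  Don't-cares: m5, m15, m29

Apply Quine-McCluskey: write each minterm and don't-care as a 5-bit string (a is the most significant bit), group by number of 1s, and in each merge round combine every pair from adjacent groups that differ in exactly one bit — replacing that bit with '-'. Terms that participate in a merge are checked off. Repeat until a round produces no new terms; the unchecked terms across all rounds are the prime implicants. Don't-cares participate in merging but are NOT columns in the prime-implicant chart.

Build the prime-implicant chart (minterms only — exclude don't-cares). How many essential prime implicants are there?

5

Round 0: 00000✓ 00011 00100✓ 00101✓ 01000✓ 01001✓ 01010✓ 01100✓ 01111✓ 10000✓ 10001✓ 10101✓ 10110✓ 10111✓ 11011✓ 11100✓ 11101✓ 11110✓ 11111✓
Round 1: -0000 -0101 -1100 -1111 0-000✓ 0-100✓ 00-00✓ 0010- 01-00✓ 010-0 0100- 1-101✓ 1-110✓ 1-111✓ 10-01 1000- 101-1✓ 1011-✓ 11-11 111-0✓ 111-1✓ 1110-✓ 1111-✓
Round 2: 0--00 1-1-1 1-11- 111--
PIs = {-0000, -0101, -1100, -1111, 0--00, 00011, 0010-, 010-0, 0100-, 1-1-1, 1-11-, 10-01, 1000-, 11-11, 111--}
Coverage chart:
  m0: -0000,0--00
  m3: 00011 ←essential
  m4: 0--00,0010-
  m8: 0--00,010-0,0100-
  m9: 0100- ←essential
  m10: 010-0 ←essential
  m12: -1100,0--00
  m16: -0000,1000-
  m17: 10-01,1000-
  m21: -0101,1-1-1,10-01
  m22: 1-11- ←essential
  m23: 1-1-1,1-11-
  m27: 11-11 ←essential
  m28: -1100,111--
  m30: 1-11-,111--
  m31: -1111,1-1-1,1-11-,11-11,111--
Essential: 00011, 010-0, 0100-, 1-11-, 11-11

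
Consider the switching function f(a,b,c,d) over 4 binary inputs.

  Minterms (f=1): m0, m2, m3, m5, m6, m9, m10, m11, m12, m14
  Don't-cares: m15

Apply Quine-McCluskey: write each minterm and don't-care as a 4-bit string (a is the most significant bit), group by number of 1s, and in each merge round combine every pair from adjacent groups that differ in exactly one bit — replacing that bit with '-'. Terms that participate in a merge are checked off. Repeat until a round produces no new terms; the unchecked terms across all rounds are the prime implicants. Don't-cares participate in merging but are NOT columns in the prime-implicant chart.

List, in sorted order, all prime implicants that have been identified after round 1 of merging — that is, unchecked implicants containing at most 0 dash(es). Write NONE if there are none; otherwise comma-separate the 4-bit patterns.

Round 0: 0000✓ 0010✓ 0011✓ 0101 0110✓ 1001✓ 1010✓ 1011✓ 1100✓ 1110✓ 1111✓
Round 1: -010✓ -011✓ -110✓ 0-10✓ 00-0 001-✓ 1-10✓ 1-11✓ 10-1 101-✓ 11-0 111-✓
Round 2: --10 -01- 1-1-
PIs = {--10, -01-, 00-0, 0101, 1-1-, 10-1, 11-0}

0101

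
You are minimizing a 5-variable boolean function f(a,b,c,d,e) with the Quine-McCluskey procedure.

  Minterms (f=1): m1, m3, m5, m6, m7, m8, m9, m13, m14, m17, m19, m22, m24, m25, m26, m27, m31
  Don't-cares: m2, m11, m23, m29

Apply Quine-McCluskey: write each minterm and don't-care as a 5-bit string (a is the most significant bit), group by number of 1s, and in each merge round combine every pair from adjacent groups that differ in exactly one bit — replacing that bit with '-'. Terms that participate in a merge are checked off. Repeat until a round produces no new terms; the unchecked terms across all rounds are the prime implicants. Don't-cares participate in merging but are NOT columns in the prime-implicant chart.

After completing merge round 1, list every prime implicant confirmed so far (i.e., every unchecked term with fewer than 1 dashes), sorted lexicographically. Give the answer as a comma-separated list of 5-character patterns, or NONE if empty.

[col 0] 00001*, 00010*, 00011*, 00101*, 00110*, 00111*, 01000*, 01001*, 01011*, 01101*, 01110*, 10001*, 10011*, 10110*, 10111*, 11000*, 11001*, 11010*, 11011*, 11101*, 11111*
[col 1] -0001*, -0011*, -0110*, -0111*, -1000*, -1001*, -1011*, -1101*, 0-001*, 0-011*, 0-101*, 0-110, 00-01*, 00-10*, 00-11*, 000-1*, 0001-*, 001-1*, 0011-*, 01-01*, 010-1*, 0100-*, 1-001*, 1-011*, 1-111*, 10-11*, 100-1*, 1011-*, 11-01*, 11-11*, 110-0*, 110-1*, 1100-*, 1101-*, 111-1*
[col 2] --001*, --011*, -0-11, -00-1*, -011-, -1-01, -10-1*, -100-, 0--01, 0-0-1*, 00--1, 00-1-, 1--11, 1-0-1*, 11--1, 110--
[col 3] --0-1
Prime implicants: --0-1, -0-11, -011-, -1-01, -100-, 0--01, 0-110, 00--1, 00-1-, 1--11, 11--1, 110--

NONE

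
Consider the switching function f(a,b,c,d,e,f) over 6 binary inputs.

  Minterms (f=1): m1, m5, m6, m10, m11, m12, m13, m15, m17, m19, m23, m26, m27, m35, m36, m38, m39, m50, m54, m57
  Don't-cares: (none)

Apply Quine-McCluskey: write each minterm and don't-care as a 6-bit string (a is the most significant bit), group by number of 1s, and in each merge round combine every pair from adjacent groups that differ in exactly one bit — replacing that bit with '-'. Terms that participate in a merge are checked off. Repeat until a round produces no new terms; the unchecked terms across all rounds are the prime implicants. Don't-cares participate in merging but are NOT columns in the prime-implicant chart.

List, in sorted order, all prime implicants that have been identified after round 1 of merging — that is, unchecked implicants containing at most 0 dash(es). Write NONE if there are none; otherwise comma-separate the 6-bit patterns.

111001

size-2^0 implicants → 000001(✓)  000101(✓)  000110(✓)  001010(✓)  001011(✓)  001100(✓)  001101(✓)  001111(✓)  010001(✓)  010011(✓)  010111(✓)  011010(✓)  011011(✓)  100011(✓)  100100(✓)  100110(✓)  100111(✓)  110010(✓)  110110(✓)  111001
size-2^1 implicants → -00110  0-0001  0-1010(✓)  0-1011(✓)  00-101  000-01  001-11  00101-(✓)  0011-1  00110-  01-011  010-11  0100-1  01101-(✓)  1-0110  100-11  1001-0  10011-  110-10
size-2^2 implicants → 0-101-
Unchecked terms (primes): -00110, 0-0001, 0-101-, 00-101, 000-01, 001-11, 0011-1, 00110-, 01-011, 010-11, 0100-1, 1-0110, 100-11, 1001-0, 10011-, 110-10, 111001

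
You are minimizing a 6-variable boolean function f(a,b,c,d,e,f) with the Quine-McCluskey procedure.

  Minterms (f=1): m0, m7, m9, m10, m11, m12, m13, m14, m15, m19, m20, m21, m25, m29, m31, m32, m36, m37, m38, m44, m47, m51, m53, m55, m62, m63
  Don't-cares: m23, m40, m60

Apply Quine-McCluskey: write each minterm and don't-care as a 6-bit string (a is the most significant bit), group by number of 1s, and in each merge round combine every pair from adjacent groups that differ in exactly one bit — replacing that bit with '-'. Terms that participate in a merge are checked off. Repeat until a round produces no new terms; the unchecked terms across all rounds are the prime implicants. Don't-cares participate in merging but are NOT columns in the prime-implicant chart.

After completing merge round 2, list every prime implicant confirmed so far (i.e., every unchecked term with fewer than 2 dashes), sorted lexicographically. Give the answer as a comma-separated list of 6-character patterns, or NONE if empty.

-00000, -01100, 01010-, 1-0101, 1-1100, 1001-0, 10010-, 1111-0, 11111-

[col 0] 000000*, 000111*, 001001*, 001010*, 001011*, 001100*, 001101*, 001110*, 001111*, 010011*, 010100*, 010101*, 010111*, 011001*, 011101*, 011111*, 100000*, 100100*, 100101*, 100110*, 101000*, 101100*, 101111*, 110011*, 110101*, 110111*, 111100*, 111110*, 111111*
[col 1] -00000, -01100, -01111*, -10011*, -10101*, -10111*, -11111*, 0-0111*, 0-1001*, 0-1101*, 0-1111*, 00-111*, 001-01*, 001-10*, 001-11*, 0010-1*, 00101-*, 0011-0*, 0011-1*, 00110-*, 00111-*, 01-101*, 01-111*, 010-11*, 0101-1*, 01010-, 011-01*, 0111-1*, 1-0101, 1-1100, 1-1111*, 10-000*, 10-100*, 100-00*, 1001-0, 10010-, 101-00*, 11-111*, 110-11*, 1101-1*, 1111-0, 11111-
[col 2] --1111, -1-111, -10-11, -101-1, 0--111, 0-1-01, 0-11-1, 001--1, 001-1-, 0011--, 01-1-1, 10--00
Prime implicants: --1111, -00000, -01100, -1-111, -10-11, -101-1, 0--111, 0-1-01, 0-11-1, 001--1, 001-1-, 0011--, 01-1-1, 01010-, 1-0101, 1-1100, 10--00, 1001-0, 10010-, 1111-0, 11111-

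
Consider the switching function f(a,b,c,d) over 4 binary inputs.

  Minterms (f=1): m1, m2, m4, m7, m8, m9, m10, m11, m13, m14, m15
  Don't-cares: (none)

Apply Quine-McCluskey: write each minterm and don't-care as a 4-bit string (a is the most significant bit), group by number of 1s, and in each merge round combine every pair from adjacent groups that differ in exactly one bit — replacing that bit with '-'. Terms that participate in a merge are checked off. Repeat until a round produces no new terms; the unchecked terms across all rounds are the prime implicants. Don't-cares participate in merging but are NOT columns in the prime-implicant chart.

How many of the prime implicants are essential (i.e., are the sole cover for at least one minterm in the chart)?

7

size-2^0 implicants → 0001(✓)  0010(✓)  0100  0111(✓)  1000(✓)  1001(✓)  1010(✓)  1011(✓)  1101(✓)  1110(✓)  1111(✓)
size-2^1 implicants → -001  -010  -111  1-01(✓)  1-10(✓)  1-11(✓)  10-0(✓)  10-1(✓)  100-(✓)  101-(✓)  11-1(✓)  111-(✓)
size-2^2 implicants → 1--1  1-1-  10--
Unchecked terms (primes): -001, -010, -111, 0100, 1--1, 1-1-, 10--
Minterm coverage:
  m1 ⊆ -001 [E]
  m2 ⊆ -010 [E]
  m4 ⊆ 0100 [E]
  m7 ⊆ -111 [E]
  m8 ⊆ 10-- [E]
  m9 ⊆ -001,1--1,10--
  m10 ⊆ -010,1-1-,10--
  m11 ⊆ 1--1,1-1-,10--
  m13 ⊆ 1--1 [E]
  m14 ⊆ 1-1- [E]
  m15 ⊆ -111,1--1,1-1-
E = {-001, -010, -111, 0100, 1--1, 1-1-, 10--}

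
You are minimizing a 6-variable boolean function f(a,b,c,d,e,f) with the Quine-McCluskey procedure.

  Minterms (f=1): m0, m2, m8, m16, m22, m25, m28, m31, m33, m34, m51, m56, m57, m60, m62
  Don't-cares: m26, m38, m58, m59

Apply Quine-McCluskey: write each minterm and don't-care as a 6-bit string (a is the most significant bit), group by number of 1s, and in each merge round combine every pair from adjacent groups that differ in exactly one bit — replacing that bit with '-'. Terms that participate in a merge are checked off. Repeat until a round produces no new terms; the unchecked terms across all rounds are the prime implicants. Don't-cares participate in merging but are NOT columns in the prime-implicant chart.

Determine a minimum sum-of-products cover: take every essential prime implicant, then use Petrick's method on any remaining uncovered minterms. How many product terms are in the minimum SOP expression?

10

Round 0: 000000✓ 000010✓ 001000✓ 010000✓ 010110 011001✓ 011010✓ 011100✓ 011111 100001 100010✓ 100110✓ 110011✓ 111000✓ 111001✓ 111010✓ 111011✓ 111100✓ 111110✓
Round 1: -00010 -11001 -11010 -11100 0-0000 00-000 0000-0 100-10 11-011 111-00✓ 111-10✓ 1110-0✓ 1110-1✓ 11100-✓ 11101-✓ 1111-0✓
Round 2: 111--0 1110--
PIs = {-00010, -11001, -11010, -11100, 0-0000, 00-000, 0000-0, 010110, 011111, 100-10, 100001, 11-011, 111--0, 1110--}
Coverage chart:
  m0: 0-0000,00-000,0000-0
  m2: -00010,0000-0
  m8: 00-000 ←essential
  m16: 0-0000 ←essential
  m22: 010110 ←essential
  m25: -11001 ←essential
  m28: -11100 ←essential
  m31: 011111 ←essential
  m33: 100001 ←essential
  m34: -00010,100-10
  m51: 11-011 ←essential
  m56: 111--0,1110--
  m57: -11001,1110--
  m60: -11100,111--0
  m62: 111--0 ←essential
Essential: -11001, -11100, 0-0000, 00-000, 010110, 011111, 100001, 11-011, 111--0
Petrick residual → -00010
Min cover (10 terms): b'c'd'ef' + bcd'e'f + bcde'f' + a'c'd'e'f' + a'b'd'e'f' + a'bc'def' + a'bcdef + ab'c'd'e'f + abd'ef + abcf'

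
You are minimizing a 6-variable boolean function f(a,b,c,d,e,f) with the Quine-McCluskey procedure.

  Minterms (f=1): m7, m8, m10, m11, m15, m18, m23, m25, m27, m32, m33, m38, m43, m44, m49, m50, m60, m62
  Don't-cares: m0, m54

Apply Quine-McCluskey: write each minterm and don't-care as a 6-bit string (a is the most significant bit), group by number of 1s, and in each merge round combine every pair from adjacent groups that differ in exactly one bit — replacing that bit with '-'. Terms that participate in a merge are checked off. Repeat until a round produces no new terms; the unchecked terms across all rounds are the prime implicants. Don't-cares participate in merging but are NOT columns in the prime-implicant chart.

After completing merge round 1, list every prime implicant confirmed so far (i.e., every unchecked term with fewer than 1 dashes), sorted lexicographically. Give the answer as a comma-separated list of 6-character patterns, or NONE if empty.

NONE

[col 0] 000000*, 000111*, 001000*, 001010*, 001011*, 001111*, 010010*, 010111*, 011001*, 011011*, 100000*, 100001*, 100110*, 101011*, 101100*, 110001*, 110010*, 110110*, 111100*, 111110*
[col 1] -00000, -01011, -10010, 0-0111, 0-1011, 00-000, 00-111, 001-11, 0010-0, 00101-, 0110-1, 1-0001, 1-0110, 1-1100, 10000-, 11-110, 110-10, 1111-0
Prime implicants: -00000, -01011, -10010, 0-0111, 0-1011, 00-000, 00-111, 001-11, 0010-0, 00101-, 0110-1, 1-0001, 1-0110, 1-1100, 10000-, 11-110, 110-10, 1111-0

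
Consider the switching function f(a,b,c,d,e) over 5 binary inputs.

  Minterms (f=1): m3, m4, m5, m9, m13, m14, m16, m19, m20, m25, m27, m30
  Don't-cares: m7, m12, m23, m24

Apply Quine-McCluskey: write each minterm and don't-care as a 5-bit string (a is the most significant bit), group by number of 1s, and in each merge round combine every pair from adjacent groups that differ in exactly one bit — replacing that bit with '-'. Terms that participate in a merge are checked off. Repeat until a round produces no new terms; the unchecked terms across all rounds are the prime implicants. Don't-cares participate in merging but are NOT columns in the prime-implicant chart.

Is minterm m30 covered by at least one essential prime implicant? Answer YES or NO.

YES

size-2^0 implicants → 00011(✓)  00100(✓)  00101(✓)  00111(✓)  01001(✓)  01100(✓)  01101(✓)  01110(✓)  10000(✓)  10011(✓)  10100(✓)  10111(✓)  11000(✓)  11001(✓)  11011(✓)  11110(✓)
size-2^1 implicants → -0011(✓)  -0100  -0111(✓)  -1001  -1110  0-100(✓)  0-101(✓)  00-11(✓)  001-1  0010-(✓)  01-01  011-0  0110-(✓)  1-000  1-011  10-00  10-11(✓)  110-1  1100-
size-2^2 implicants → -0-11  0-10-
Unchecked terms (primes): -0-11, -0100, -1001, -1110, 0-10-, 001-1, 01-01, 011-0, 1-000, 1-011, 10-00, 110-1, 1100-
Minterm coverage:
  m3 ⊆ -0-11 [E]
  m4 ⊆ -0100,0-10-
  m5 ⊆ 0-10-,001-1
  m9 ⊆ -1001,01-01
  m13 ⊆ 0-10-,01-01
  m14 ⊆ -1110,011-0
  m16 ⊆ 1-000,10-00
  m19 ⊆ -0-11,1-011
  m20 ⊆ -0100,10-00
  m25 ⊆ -1001,110-1,1100-
  m27 ⊆ 1-011,110-1
  m30 ⊆ -1110 [E]
E = {-0-11, -1110}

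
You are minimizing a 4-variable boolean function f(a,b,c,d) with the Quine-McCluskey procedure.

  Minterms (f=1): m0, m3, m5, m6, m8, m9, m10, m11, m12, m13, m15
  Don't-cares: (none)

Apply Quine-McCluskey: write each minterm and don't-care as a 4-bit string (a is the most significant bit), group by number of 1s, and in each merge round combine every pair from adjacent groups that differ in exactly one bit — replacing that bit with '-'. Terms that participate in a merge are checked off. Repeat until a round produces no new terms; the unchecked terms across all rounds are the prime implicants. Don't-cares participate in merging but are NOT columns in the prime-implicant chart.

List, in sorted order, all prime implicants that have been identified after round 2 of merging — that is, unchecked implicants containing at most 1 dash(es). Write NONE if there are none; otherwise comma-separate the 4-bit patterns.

-000, -011, -101, 0110

Round 0: 0000✓ 0011✓ 0101✓ 0110 1000✓ 1001✓ 1010✓ 1011✓ 1100✓ 1101✓ 1111✓
Round 1: -000 -011 -101 1-00✓ 1-01✓ 1-11✓ 10-0✓ 10-1✓ 100-✓ 101-✓ 11-1✓ 110-✓
Round 2: 1--1 1-0- 10--
PIs = {-000, -011, -101, 0110, 1--1, 1-0-, 10--}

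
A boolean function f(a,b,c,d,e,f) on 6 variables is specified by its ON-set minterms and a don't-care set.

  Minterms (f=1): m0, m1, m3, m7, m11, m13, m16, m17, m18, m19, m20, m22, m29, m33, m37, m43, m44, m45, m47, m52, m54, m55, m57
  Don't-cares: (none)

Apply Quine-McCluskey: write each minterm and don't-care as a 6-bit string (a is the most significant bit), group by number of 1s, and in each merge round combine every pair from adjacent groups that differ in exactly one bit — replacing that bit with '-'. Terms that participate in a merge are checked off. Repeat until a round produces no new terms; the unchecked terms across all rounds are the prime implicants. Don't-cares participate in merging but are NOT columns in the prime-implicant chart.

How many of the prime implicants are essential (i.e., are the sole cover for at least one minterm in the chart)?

7

size-2^0 implicants → 000000(✓)  000001(✓)  000011(✓)  000111(✓)  001011(✓)  001101(✓)  010000(✓)  010001(✓)  010010(✓)  010011(✓)  010100(✓)  010110(✓)  011101(✓)  100001(✓)  100101(✓)  101011(✓)  101100(✓)  101101(✓)  101111(✓)  110100(✓)  110110(✓)  110111(✓)  111001
size-2^1 implicants → -00001  -01011  -01101  -10100(✓)  -10110(✓)  0-0000(✓)  0-0001(✓)  0-0011(✓)  0-1101  00-011  000-11  0000-1(✓)  00000-(✓)  010-00(✓)  010-10(✓)  0100-0(✓)  0100-1(✓)  01000-(✓)  01001-(✓)  0101-0(✓)  10-101  100-01  101-11  1011-1  10110-  1101-0(✓)  11011-
size-2^2 implicants → -101-0  0-00-1  0-000-  010--0  0100--
Unchecked terms (primes): -00001, -01011, -01101, -101-0, 0-00-1, 0-000-, 0-1101, 00-011, 000-11, 010--0, 0100--, 10-101, 100-01, 101-11, 1011-1, 10110-, 11011-, 111001
Minterm coverage:
  m0 ⊆ 0-000- [E]
  m1 ⊆ -00001,0-00-1,0-000-
  m3 ⊆ 0-00-1,00-011,000-11
  m7 ⊆ 000-11 [E]
  m11 ⊆ -01011,00-011
  m13 ⊆ -01101,0-1101
  m16 ⊆ 0-000-,010--0,0100--
  m17 ⊆ 0-00-1,0-000-,0100--
  m18 ⊆ 010--0,0100--
  m19 ⊆ 0-00-1,0100--
  m20 ⊆ -101-0,010--0
  m22 ⊆ -101-0,010--0
  m29 ⊆ 0-1101 [E]
  m33 ⊆ -00001,100-01
  m37 ⊆ 10-101,100-01
  m43 ⊆ -01011,101-11
  m44 ⊆ 10110- [E]
  m45 ⊆ -01101,10-101,1011-1,10110-
  m47 ⊆ 101-11,1011-1
  m52 ⊆ -101-0 [E]
  m54 ⊆ -101-0,11011-
  m55 ⊆ 11011- [E]
  m57 ⊆ 111001 [E]
E = {-101-0, 0-000-, 0-1101, 000-11, 10110-, 11011-, 111001}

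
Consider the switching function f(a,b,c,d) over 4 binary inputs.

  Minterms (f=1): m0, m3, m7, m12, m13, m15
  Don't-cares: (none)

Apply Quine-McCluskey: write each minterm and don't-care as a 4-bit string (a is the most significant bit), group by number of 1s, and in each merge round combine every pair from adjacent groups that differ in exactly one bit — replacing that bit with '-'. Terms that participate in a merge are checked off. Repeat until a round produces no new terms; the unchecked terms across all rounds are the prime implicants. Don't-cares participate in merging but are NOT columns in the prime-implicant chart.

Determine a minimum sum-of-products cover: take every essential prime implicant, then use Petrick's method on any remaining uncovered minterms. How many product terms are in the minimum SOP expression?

size-2^0 implicants → 0000  0011(✓)  0111(✓)  1100(✓)  1101(✓)  1111(✓)
size-2^1 implicants → -111  0-11  11-1  110-
Unchecked terms (primes): -111, 0-11, 0000, 11-1, 110-
Minterm coverage:
  m0 ⊆ 0000 [E]
  m3 ⊆ 0-11 [E]
  m7 ⊆ -111,0-11
  m12 ⊆ 110- [E]
  m13 ⊆ 11-1,110-
  m15 ⊆ -111,11-1
E = {0-11, 0000, 110-}
Petrick residual → -111
Cover = bcd + a'cd + a'b'c'd' + abc'  |cover|=4

4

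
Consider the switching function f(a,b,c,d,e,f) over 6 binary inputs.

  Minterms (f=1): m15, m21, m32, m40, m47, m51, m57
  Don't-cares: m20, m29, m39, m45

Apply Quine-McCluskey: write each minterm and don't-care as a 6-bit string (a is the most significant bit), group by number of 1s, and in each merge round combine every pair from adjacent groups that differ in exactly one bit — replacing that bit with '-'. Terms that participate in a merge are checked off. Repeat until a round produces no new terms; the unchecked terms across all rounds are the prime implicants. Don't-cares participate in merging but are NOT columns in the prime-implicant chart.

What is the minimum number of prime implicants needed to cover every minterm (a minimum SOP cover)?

5

size-2^0 implicants → 001111(✓)  010100(✓)  010101(✓)  011101(✓)  100000(✓)  100111(✓)  101000(✓)  101101(✓)  101111(✓)  110011  111001
size-2^1 implicants → -01111  01-101  01010-  10-000  10-111  1011-1
Unchecked terms (primes): -01111, 01-101, 01010-, 10-000, 10-111, 1011-1, 110011, 111001
Minterm coverage:
  m15 ⊆ -01111 [E]
  m21 ⊆ 01-101,01010-
  m32 ⊆ 10-000 [E]
  m40 ⊆ 10-000 [E]
  m47 ⊆ -01111,10-111,1011-1
  m51 ⊆ 110011 [E]
  m57 ⊆ 111001 [E]
E = {-01111, 10-000, 110011, 111001}
Petrick residual → 01-101
Cover = b'cdef + a'bde'f + ab'd'e'f' + abc'd'ef + abcd'e'f  |cover|=5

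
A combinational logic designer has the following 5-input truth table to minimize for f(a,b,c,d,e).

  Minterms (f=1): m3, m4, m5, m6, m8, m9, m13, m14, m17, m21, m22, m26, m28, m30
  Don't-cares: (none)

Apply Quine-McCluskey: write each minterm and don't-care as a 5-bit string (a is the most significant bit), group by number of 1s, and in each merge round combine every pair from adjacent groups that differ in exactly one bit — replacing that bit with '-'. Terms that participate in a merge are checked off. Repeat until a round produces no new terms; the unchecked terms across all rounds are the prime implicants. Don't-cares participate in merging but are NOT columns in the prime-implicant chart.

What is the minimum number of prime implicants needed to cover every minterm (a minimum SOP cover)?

Round 0: 00011 00100✓ 00101✓ 00110✓ 01000✓ 01001✓ 01101✓ 01110✓ 10001✓ 10101✓ 10110✓ 11010✓ 11100✓ 11110✓
Round 1: -0101 -0110✓ -1110✓ 0-101 0-110✓ 001-0 0010- 01-01 0100- 1-110✓ 10-01 11-10 111-0
Round 2: --110
PIs = {--110, -0101, 0-101, 00011, 001-0, 0010-, 01-01, 0100-, 10-01, 11-10, 111-0}
Coverage chart:
  m3: 00011 ←essential
  m4: 001-0,0010-
  m5: -0101,0-101,0010-
  m6: --110,001-0
  m8: 0100- ←essential
  m9: 01-01,0100-
  m13: 0-101,01-01
  m14: --110 ←essential
  m17: 10-01 ←essential
  m21: -0101,10-01
  m22: --110 ←essential
  m26: 11-10 ←essential
  m28: 111-0 ←essential
  m30: --110,11-10,111-0
Essential: --110, 00011, 0100-, 10-01, 11-10, 111-0
Petrick residual → 0-101, 001-0
Min cover (8 terms): cde' + a'cd'e + a'b'c'de + a'b'ce' + a'bc'd' + ab'd'e + abde' + abce'

8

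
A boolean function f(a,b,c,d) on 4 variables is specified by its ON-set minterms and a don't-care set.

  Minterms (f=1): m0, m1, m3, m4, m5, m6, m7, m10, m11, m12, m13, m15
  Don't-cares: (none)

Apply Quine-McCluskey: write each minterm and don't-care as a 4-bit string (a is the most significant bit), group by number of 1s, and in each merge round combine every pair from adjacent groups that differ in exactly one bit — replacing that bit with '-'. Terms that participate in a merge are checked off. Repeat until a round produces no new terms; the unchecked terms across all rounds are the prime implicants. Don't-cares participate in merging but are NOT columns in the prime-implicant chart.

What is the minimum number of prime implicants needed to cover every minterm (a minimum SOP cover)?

5

size-2^0 implicants → 0000(✓)  0001(✓)  0011(✓)  0100(✓)  0101(✓)  0110(✓)  0111(✓)  1010(✓)  1011(✓)  1100(✓)  1101(✓)  1111(✓)
size-2^1 implicants → -011(✓)  -100(✓)  -101(✓)  -111(✓)  0-00(✓)  0-01(✓)  0-11(✓)  00-1(✓)  000-(✓)  01-0(✓)  01-1(✓)  010-(✓)  011-(✓)  1-11(✓)  101-  11-1(✓)  110-(✓)
size-2^2 implicants → --11  -1-1  -10-  0--1  0-0-  01--
Unchecked terms (primes): --11, -1-1, -10-, 0--1, 0-0-, 01--, 101-
Minterm coverage:
  m0 ⊆ 0-0- [E]
  m1 ⊆ 0--1,0-0-
  m3 ⊆ --11,0--1
  m4 ⊆ -10-,0-0-,01--
  m5 ⊆ -1-1,-10-,0--1,0-0-,01--
  m6 ⊆ 01-- [E]
  m7 ⊆ --11,-1-1,0--1,01--
  m10 ⊆ 101- [E]
  m11 ⊆ --11,101-
  m12 ⊆ -10- [E]
  m13 ⊆ -1-1,-10-
  m15 ⊆ --11,-1-1
E = {-10-, 0-0-, 01--, 101-}
Petrick residual → --11
Cover = cd + bc' + a'c' + a'b + ab'c  |cover|=5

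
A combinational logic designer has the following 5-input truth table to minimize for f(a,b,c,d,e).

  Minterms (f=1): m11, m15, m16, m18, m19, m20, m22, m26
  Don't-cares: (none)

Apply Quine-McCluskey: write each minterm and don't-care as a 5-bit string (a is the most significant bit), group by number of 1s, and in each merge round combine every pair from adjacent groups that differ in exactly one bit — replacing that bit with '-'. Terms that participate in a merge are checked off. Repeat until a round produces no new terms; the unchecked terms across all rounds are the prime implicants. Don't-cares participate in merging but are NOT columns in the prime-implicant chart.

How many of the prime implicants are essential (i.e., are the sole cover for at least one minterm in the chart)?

[col 0] 01011*, 01111*, 10000*, 10010*, 10011*, 10100*, 10110*, 11010*
[col 1] 01-11, 1-010, 10-00*, 10-10*, 100-0*, 1001-, 101-0*
[col 2] 10--0
Prime implicants: 01-11, 1-010, 10--0, 1001-
PI chart (minterm → PIs covering it):
  11 | 01-11  (sole → essential)
  15 | 01-11  (sole → essential)
  16 | 10--0  (sole → essential)
  18 | 1-010,10--0,1001-
  19 | 1001-  (sole → essential)
  20 | 10--0  (sole → essential)
  22 | 10--0  (sole → essential)
  26 | 1-010  (sole → essential)
Essential prime implicants: 01-11, 1-010, 10--0, 1001-

4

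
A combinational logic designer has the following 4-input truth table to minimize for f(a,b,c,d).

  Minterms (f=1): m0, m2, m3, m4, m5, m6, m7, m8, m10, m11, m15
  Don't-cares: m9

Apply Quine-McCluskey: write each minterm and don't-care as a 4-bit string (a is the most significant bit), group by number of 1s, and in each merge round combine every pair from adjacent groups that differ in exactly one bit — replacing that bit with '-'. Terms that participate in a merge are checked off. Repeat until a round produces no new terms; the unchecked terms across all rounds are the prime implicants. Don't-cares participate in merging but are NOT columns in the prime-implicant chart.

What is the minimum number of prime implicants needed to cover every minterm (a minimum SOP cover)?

Round 0: 0000✓ 0010✓ 0011✓ 0100✓ 0101✓ 0110✓ 0111✓ 1000✓ 1001✓ 1010✓ 1011✓ 1111✓
Round 1: -000✓ -010✓ -011✓ -111✓ 0-00✓ 0-10✓ 0-11✓ 00-0✓ 001-✓ 01-0✓ 01-1✓ 010-✓ 011-✓ 1-11✓ 10-0✓ 10-1✓ 100-✓ 101-✓
Round 2: --11 -0-0 -01- 0--0 0-1- 01-- 10--
PIs = {--11, -0-0, -01-, 0--0, 0-1-, 01--, 10--}
Coverage chart:
  m0: -0-0,0--0
  m2: -0-0,-01-,0--0,0-1-
  m3: --11,-01-,0-1-
  m4: 0--0,01--
  m5: 01-- ←essential
  m6: 0--0,0-1-,01--
  m7: --11,0-1-,01--
  m8: -0-0,10--
  m10: -0-0,-01-,10--
  m11: --11,-01-,10--
  m15: --11 ←essential
Essential: --11, 01--
Petrick residual → -0-0
Min cover (3 terms): cd + b'd' + a'b

3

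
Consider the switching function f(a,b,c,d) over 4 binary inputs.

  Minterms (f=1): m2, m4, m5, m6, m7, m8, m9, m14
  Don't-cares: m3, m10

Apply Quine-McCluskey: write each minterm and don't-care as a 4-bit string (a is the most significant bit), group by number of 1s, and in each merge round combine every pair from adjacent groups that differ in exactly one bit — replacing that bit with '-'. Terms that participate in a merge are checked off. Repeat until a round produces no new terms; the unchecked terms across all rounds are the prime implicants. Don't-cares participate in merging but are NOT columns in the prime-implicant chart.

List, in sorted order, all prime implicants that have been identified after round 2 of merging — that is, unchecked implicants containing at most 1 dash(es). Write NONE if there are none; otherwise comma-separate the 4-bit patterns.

size-2^0 implicants → 0010(✓)  0011(✓)  0100(✓)  0101(✓)  0110(✓)  0111(✓)  1000(✓)  1001(✓)  1010(✓)  1110(✓)
size-2^1 implicants → -010(✓)  -110(✓)  0-10(✓)  0-11(✓)  001-(✓)  01-0(✓)  01-1(✓)  010-(✓)  011-(✓)  1-10(✓)  10-0  100-
size-2^2 implicants → --10  0-1-  01--
Unchecked terms (primes): --10, 0-1-, 01--, 10-0, 100-

10-0, 100-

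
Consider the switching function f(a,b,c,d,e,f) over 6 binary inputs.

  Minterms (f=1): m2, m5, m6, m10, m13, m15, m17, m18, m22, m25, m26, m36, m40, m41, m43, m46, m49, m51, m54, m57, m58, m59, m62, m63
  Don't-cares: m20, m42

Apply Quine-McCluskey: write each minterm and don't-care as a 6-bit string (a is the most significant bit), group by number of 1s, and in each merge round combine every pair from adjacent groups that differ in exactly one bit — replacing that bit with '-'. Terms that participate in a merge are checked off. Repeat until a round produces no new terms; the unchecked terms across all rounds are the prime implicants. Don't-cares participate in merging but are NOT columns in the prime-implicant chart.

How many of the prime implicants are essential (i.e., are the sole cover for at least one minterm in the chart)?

[col 0] 000010*, 000101*, 000110*, 001010*, 001101*, 001111*, 010001*, 010010*, 010100*, 010110*, 011001*, 011010*, 100100, 101000*, 101001*, 101010*, 101011*, 101110*, 110001*, 110011*, 110110*, 111001*, 111010*, 111011*, 111110*, 111111*
[col 1] -01010*, -10001*, -10110, -11001*, -11010*, 0-0010*, 0-0110*, 0-1010*, 00-010*, 00-101, 000-10*, 0011-1, 01-001*, 01-010*, 010-10*, 0101-0, 1-1001*, 1-1010*, 1-1011*, 1-1110*, 101-10*, 1010-0*, 1010-1*, 10100-*, 10101-*, 11-001*, 11-011*, 11-110, 1100-1*, 111-10*, 111-11*, 1110-1*, 11101-*, 11111-*
[col 2] --1010, -1-001, 0--010, 0-0-10, 1-1-10, 1-10-1, 1-101-, 1010--, 11-0-1, 111-1-
Prime implicants: --1010, -1-001, -10110, 0--010, 0-0-10, 00-101, 0011-1, 0101-0, 1-1-10, 1-10-1, 1-101-, 100100, 1010--, 11-0-1, 11-110, 111-1-
PI chart (minterm → PIs covering it):
  2 | 0--010,0-0-10
  5 | 00-101  (sole → essential)
  6 | 0-0-10  (sole → essential)
  10 | --1010,0--010
  13 | 00-101,0011-1
  15 | 0011-1  (sole → essential)
  17 | -1-001  (sole → essential)
  18 | 0--010,0-0-10
  22 | -10110,0-0-10,0101-0
  25 | -1-001  (sole → essential)
  26 | --1010,0--010
  36 | 100100  (sole → essential)
  40 | 1010--  (sole → essential)
  41 | 1-10-1,1010--
  43 | 1-10-1,1-101-,1010--
  46 | 1-1-10  (sole → essential)
  49 | -1-001,11-0-1
  51 | 11-0-1  (sole → essential)
  54 | -10110,11-110
  57 | -1-001,1-10-1,11-0-1
  58 | --1010,1-1-10,1-101-,111-1-
  59 | 1-10-1,1-101-,11-0-1,111-1-
  62 | 1-1-10,11-110,111-1-
  63 | 111-1-  (sole → essential)
Essential prime implicants: -1-001, 0-0-10, 00-101, 0011-1, 1-1-10, 100100, 1010--, 11-0-1, 111-1-

9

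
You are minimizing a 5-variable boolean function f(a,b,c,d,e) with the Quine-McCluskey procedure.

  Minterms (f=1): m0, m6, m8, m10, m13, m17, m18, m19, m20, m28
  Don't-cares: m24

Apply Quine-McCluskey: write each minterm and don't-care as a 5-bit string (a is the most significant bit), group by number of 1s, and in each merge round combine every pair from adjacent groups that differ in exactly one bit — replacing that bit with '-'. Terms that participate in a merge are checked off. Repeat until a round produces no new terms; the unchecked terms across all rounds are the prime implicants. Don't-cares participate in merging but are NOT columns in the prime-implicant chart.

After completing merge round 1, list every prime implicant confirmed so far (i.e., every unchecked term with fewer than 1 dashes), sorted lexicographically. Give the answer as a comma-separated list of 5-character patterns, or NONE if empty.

00110, 01101

Round 0: 00000✓ 00110 01000✓ 01010✓ 01101 10001✓ 10010✓ 10011✓ 10100✓ 11000✓ 11100✓
Round 1: -1000 0-000 010-0 1-100 100-1 1001- 11-00
PIs = {-1000, 0-000, 00110, 010-0, 01101, 1-100, 100-1, 1001-, 11-00}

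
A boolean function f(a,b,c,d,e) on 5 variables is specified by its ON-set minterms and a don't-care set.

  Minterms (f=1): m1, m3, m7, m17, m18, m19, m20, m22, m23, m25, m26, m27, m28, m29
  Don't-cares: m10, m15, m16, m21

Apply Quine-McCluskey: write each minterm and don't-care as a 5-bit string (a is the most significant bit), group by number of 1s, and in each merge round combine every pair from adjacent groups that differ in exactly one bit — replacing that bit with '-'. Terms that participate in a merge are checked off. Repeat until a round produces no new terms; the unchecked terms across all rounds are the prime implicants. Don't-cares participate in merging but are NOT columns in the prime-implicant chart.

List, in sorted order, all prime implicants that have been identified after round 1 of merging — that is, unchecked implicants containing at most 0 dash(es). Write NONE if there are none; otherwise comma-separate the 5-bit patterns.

NONE

Round 0: 00001✓ 00011✓ 00111✓ 01010✓ 01111✓ 10000✓ 10001✓ 10010✓ 10011✓ 10100✓ 10101✓ 10110✓ 10111✓ 11001✓ 11010✓ 11011✓ 11100✓ 11101✓
Round 1: -0001✓ -0011✓ -0111✓ -1010 0-111 00-11✓ 000-1✓ 1-001✓ 1-010✓ 1-011✓ 1-100✓ 1-101✓ 10-00✓ 10-01✓ 10-10✓ 10-11✓ 100-0✓ 100-1✓ 1000-✓ 1001-✓ 101-0✓ 101-1✓ 1010-✓ 1011-✓ 11-01✓ 110-1✓ 1101-✓ 1110-✓
Round 2: -0-11 -00-1 1--01 1-0-1 1-01- 1-10- 10--0✓ 10--1✓ 10-0-✓ 10-1-✓ 100--✓ 101--✓
Round 3: 10---
PIs = {-0-11, -00-1, -1010, 0-111, 1--01, 1-0-1, 1-01-, 1-10-, 10---}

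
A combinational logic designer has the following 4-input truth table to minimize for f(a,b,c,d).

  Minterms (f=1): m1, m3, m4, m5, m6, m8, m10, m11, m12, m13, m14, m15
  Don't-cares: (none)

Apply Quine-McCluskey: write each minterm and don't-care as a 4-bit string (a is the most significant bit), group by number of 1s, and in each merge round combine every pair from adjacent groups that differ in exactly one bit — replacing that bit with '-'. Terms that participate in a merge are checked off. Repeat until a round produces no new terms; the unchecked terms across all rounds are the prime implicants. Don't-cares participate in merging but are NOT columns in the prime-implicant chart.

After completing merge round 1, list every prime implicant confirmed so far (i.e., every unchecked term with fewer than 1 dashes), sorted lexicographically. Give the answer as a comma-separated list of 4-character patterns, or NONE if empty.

[col 0] 0001*, 0011*, 0100*, 0101*, 0110*, 1000*, 1010*, 1011*, 1100*, 1101*, 1110*, 1111*
[col 1] -011, -100*, -101*, -110*, 0-01, 00-1, 01-0*, 010-*, 1-00*, 1-10*, 1-11*, 10-0*, 101-*, 11-0*, 11-1*, 110-*, 111-*
[col 2] -1-0, -10-, 1--0, 1-1-, 11--
Prime implicants: -011, -1-0, -10-, 0-01, 00-1, 1--0, 1-1-, 11--

NONE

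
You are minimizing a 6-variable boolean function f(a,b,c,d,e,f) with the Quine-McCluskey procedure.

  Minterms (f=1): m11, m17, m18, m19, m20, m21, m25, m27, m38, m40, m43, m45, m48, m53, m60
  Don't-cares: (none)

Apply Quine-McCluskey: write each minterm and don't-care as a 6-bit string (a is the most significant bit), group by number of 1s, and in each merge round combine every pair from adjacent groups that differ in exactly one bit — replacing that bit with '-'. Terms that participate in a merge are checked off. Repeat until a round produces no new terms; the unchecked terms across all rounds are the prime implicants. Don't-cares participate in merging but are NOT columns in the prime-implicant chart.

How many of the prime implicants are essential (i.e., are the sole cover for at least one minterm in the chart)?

10

Round 0: 001011✓ 010001✓ 010010✓ 010011✓ 010100✓ 010101✓ 011001✓ 011011✓ 100110 101000 101011✓ 101101 110000 110101✓ 111100
Round 1: -01011 -10101 0-1011 01-001✓ 01-011✓ 010-01 0100-1✓ 01001- 01010- 0110-1✓
Round 2: 01-0-1
PIs = {-01011, -10101, 0-1011, 01-0-1, 010-01, 01001-, 01010-, 100110, 101000, 101101, 110000, 111100}
Coverage chart:
  m11: -01011,0-1011
  m17: 01-0-1,010-01
  m18: 01001- ←essential
  m19: 01-0-1,01001-
  m20: 01010- ←essential
  m21: -10101,010-01,01010-
  m25: 01-0-1 ←essential
  m27: 0-1011,01-0-1
  m38: 100110 ←essential
  m40: 101000 ←essential
  m43: -01011 ←essential
  m45: 101101 ←essential
  m48: 110000 ←essential
  m53: -10101 ←essential
  m60: 111100 ←essential
Essential: -01011, -10101, 01-0-1, 01001-, 01010-, 100110, 101000, 101101, 110000, 111100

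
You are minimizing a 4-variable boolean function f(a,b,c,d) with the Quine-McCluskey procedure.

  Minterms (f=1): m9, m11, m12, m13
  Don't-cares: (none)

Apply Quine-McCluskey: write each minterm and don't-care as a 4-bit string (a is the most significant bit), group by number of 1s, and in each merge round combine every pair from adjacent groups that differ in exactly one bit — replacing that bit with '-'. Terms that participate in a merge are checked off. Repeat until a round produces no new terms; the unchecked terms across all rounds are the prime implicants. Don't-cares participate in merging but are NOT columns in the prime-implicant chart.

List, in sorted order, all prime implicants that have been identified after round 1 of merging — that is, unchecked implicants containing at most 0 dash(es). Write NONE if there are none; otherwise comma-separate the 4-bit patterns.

NONE

size-2^0 implicants → 1001(✓)  1011(✓)  1100(✓)  1101(✓)
size-2^1 implicants → 1-01  10-1  110-
Unchecked terms (primes): 1-01, 10-1, 110-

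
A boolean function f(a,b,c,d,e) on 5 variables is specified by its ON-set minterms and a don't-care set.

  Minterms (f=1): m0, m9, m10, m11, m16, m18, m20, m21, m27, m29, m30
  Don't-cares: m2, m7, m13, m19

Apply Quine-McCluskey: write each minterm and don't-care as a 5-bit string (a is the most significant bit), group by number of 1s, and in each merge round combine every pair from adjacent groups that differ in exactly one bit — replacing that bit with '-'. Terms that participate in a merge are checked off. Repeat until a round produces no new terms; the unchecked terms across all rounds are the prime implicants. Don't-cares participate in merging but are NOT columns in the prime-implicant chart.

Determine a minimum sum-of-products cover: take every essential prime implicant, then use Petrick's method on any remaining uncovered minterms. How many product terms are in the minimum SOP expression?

7

size-2^0 implicants → 00000(✓)  00010(✓)  00111  01001(✓)  01010(✓)  01011(✓)  01101(✓)  10000(✓)  10010(✓)  10011(✓)  10100(✓)  10101(✓)  11011(✓)  11101(✓)  11110
size-2^1 implicants → -0000(✓)  -0010(✓)  -1011  -1101  0-010  000-0(✓)  01-01  010-1  0101-  1-011  1-101  10-00  100-0(✓)  1001-  1010-
size-2^2 implicants → -00-0
Unchecked terms (primes): -00-0, -1011, -1101, 0-010, 00111, 01-01, 010-1, 0101-, 1-011, 1-101, 10-00, 1001-, 1010-, 11110
Minterm coverage:
  m0 ⊆ -00-0 [E]
  m9 ⊆ 01-01,010-1
  m10 ⊆ 0-010,0101-
  m11 ⊆ -1011,010-1,0101-
  m16 ⊆ -00-0,10-00
  m18 ⊆ -00-0,1001-
  m20 ⊆ 10-00,1010-
  m21 ⊆ 1-101,1010-
  m27 ⊆ -1011,1-011
  m29 ⊆ -1101,1-101
  m30 ⊆ 11110 [E]
E = {-00-0, 11110}
Petrick residual → -1011, -1101, 0-010, 01-01, 1010-
Cover = b'c'e' + bc'de + bcd'e + a'c'de' + a'bd'e + ab'cd' + abcde'  |cover|=7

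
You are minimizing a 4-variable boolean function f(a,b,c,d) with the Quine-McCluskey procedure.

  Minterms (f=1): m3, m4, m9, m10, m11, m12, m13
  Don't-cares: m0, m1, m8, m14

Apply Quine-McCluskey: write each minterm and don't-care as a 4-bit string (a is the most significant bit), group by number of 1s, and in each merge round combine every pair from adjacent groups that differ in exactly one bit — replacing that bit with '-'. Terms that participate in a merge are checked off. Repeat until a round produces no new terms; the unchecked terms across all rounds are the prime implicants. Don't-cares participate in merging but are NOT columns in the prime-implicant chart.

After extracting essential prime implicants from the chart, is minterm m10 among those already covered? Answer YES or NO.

NO

[col 0] 0000*, 0001*, 0011*, 0100*, 1000*, 1001*, 1010*, 1011*, 1100*, 1101*, 1110*
[col 1] -000*, -001*, -011*, -100*, 0-00*, 00-1*, 000-*, 1-00*, 1-01*, 1-10*, 10-0*, 10-1*, 100-*, 101-*, 11-0*, 110-*
[col 2] --00, -0-1, -00-, 1--0, 1-0-, 10--
Prime implicants: --00, -0-1, -00-, 1--0, 1-0-, 10--
PI chart (minterm → PIs covering it):
  3 | -0-1  (sole → essential)
  4 | --00  (sole → essential)
  9 | -0-1,-00-,1-0-,10--
  10 | 1--0,10--
  11 | -0-1,10--
  12 | --00,1--0,1-0-
  13 | 1-0-  (sole → essential)
Essential prime implicants: --00, -0-1, 1-0-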